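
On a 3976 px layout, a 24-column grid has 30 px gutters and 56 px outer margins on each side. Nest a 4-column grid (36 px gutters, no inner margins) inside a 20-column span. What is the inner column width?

Outer content = 3976 − 2·56 = 3864 px.
Subtracting 23 gutters of 30 leaves 3174 for 24 columns, so c = 132.25 px.
Span of 20: 20·132.25 + 19·30 = 2645 + 570 = 3215 px.
4 columns + 3 gutters: 4d + 3·36 = 3215.
4d = 3215 − 108 = 3107, so d = 776.75 px.

776.75 px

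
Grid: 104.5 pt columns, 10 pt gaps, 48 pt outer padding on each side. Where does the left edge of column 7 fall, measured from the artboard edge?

Before column 7: the margin + 6 columns + 6 gaps.
Offset = 48 + 6·(104.5 + 10) = 48 + 687 = 735 pt.

735 pt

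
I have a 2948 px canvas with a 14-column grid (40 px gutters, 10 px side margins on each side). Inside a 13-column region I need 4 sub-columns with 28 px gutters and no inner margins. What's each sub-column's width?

Inside the margins: 2948 − 20 = 2928 px.
Subtracting 13 gutters of 40 leaves 2408 for 14 columns, so c = 172 px.
13 columns plus 12 gutters: 2236 + 480 = 2716 px.
4d + 3·28 = 2716 → 4d = 2632 → d = 658 px.

658 px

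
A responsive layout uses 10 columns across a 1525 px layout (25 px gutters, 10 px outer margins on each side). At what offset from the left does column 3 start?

316 px

Subtract both margins: 1525 − 2·10 = 1505 px.
1505 − 9·25 = 1280; ÷10 gives c = 128 px.
Each column+gutter stride is 153 px; 2 of them past the 10 px margin is 10 + 306 = 316 px.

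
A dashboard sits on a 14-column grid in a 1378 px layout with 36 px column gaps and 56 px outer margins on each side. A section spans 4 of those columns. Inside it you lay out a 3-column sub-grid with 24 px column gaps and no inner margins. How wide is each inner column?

96 px

Inside the margins: 1378 − 112 = 1266 px.
14 columns + 13 column gaps: 14c + 13·36 = 1266.
14c = 1266 − 468 = 798, so c = 57 px.
4 columns plus 3 column gaps: 228 + 108 = 336 px.
Subtracting 2 column gaps of 24 leaves 288 for 3 columns, so d = 96 px.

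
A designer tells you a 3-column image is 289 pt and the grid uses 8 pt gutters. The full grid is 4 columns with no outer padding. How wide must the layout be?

Subtracting 2 gutters of 8 leaves 273 for 3 columns, so c = 91 pt.
Summing: 364 + 24 = 388 pt.

388 pt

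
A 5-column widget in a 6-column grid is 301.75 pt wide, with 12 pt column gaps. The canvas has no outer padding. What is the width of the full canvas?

364.5 pt

5 columns + 4 column gaps: 5c + 4·12 = 301.75.
5c = 301.75 − 48 = 253.75, so c = 50.75 pt.
Canvas = 6·50.75 + 5·12 = 304.5 + 60 = 364.5 pt.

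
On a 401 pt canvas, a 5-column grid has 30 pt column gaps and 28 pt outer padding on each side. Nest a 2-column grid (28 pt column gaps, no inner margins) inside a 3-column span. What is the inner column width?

Take off 56 pt of margins, leaving 345 pt.
345 − 4·30 = 225; ÷5 gives c = 45 pt.
3 columns plus 2 column gaps: 135 + 60 = 195 pt.
2d + 1·28 = 195 → 2d = 167 → d = 83.5 pt.

83.5 pt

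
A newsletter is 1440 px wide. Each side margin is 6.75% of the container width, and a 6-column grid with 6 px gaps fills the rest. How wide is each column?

1440 × (1 − 2·6.75%) = 1440 × 86.5% = 1245.6 px for the columns.
6 columns + 5 gaps: 6c + 5·6 = 1245.6.
6c = 1245.6 − 30 = 1215.6, so c = 202.6 px.

202.6 px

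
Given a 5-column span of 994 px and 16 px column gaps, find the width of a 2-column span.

5 columns + 4 column gaps: 5c + 4·16 = 994.
5c = 994 − 64 = 930, so c = 186 px.
2 columns plus 1 column gap: 372 + 16 = 388 px.

388 px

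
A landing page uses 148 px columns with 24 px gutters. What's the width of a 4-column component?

4 columns plus 3 gutters: 592 + 72 = 664 px.

664 px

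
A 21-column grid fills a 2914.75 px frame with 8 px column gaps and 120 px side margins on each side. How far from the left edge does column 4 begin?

Take off 240 px of margins, leaving 2674.75 px.
Subtracting 20 column gaps of 8 leaves 2514.75 for 21 columns, so c = 119.75 px.
Column 4 starts at margin + 3·(column + gutter) = 120 + 3·127.75 = 503.25 px.

503.25 px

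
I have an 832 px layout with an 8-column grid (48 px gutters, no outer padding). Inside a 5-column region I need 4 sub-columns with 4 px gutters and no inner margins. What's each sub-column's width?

8c + 7·48 = 832 → 8c = 496 → c = 62 px.
Span of 5: 5·62 + 4·48 = 310 + 192 = 502 px.
4d + 3·4 = 502 → 4d = 490 → d = 122.5 px.

122.5 px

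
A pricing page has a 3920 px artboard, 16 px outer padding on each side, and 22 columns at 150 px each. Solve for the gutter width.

28 px

Subtract both margins: 3920 − 2·16 = 3888 px.
Columns use 3300 px, leaving 588 px across 21 gutters = 28 px each.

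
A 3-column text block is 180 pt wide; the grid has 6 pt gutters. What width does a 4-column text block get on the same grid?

3c + 2·6 = 180 → 3c = 168 → c = 56 pt.
4-column span = 4·56 + 3·6 = 242 pt.

242 pt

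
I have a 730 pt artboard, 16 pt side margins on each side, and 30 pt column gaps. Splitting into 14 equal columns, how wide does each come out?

22 pt

Inside the margins: 730 − 32 = 698 pt.
14 columns + 13 column gaps: 14c + 13·30 = 698.
14c = 698 − 390 = 308, so c = 22 pt.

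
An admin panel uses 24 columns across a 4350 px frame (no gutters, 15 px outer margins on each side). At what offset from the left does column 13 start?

Take off 30 px of margins, leaving 4320 px.
24c = 4320 → c = 180 px.
Column 13 starts at margin + 12·(column + gutter) = 15 + 12·180 = 2175 px.

2175 px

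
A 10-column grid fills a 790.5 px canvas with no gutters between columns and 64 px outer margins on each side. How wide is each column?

66.25 px

Content width = 790.5 − 2·64 = 662.5 px.
662.5 / 10 = 66.25 px per column.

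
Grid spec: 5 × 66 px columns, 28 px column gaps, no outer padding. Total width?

Total width: 5·66 + 4·28 = 442 px.

442 px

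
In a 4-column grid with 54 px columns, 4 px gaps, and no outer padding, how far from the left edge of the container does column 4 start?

174 px

Before column 4: 3 columns + 3 gaps.
Offset = 3·(54 + 4) = 3·58 = 174 px.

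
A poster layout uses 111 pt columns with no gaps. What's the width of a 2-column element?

With no gaps, 2 columns span 2·111 = 222 pt.

222 pt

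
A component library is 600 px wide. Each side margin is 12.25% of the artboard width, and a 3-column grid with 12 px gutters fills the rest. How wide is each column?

143 px

600 × (1 − 2·12.25%) = 600 × 75.5% = 453 px for the columns.
3c + 2·12 = 453 → 3c = 429 → c = 143 px.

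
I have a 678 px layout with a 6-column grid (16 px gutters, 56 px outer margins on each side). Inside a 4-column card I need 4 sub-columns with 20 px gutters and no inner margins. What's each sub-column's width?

78 px

Outer content = 678 − 2·56 = 566 px.
Subtracting 5 gutters of 16 leaves 486 for 6 columns, so c = 81 px.
4 columns plus 3 gutters: 324 + 48 = 372 px.
4 columns + 3 gutters: 4d + 3·20 = 372.
4d = 372 − 60 = 312, so d = 78 px.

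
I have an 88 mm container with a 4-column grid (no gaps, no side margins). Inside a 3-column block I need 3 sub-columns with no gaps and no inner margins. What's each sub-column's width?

22 mm

88 / 4 = 22 mm per column.
With no gaps, 3 columns span 3·22 = 66 mm.
With no gaps, each column is 66/3 = 22 mm.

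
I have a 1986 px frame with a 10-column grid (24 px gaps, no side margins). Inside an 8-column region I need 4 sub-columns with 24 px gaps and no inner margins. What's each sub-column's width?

378 px

Subtracting 9 gaps of 24 leaves 1770 for 10 columns, so c = 177 px.
Span of 8: 8·177 + 7·24 = 1416 + 168 = 1584 px.
1584 − 3·24 = 1512; ÷4 gives d = 378 px.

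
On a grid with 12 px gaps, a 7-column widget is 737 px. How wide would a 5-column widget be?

523 px

7 columns + 6 gaps: 7c + 6·12 = 737.
7c = 737 − 72 = 665, so c = 95 px.
Span of 5: 5·95 + 4·12 = 475 + 48 = 523 px.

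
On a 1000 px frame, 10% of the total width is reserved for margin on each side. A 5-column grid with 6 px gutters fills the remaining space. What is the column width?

Each margin = 10% of 1000 = 100 px; content = 1000 − 2·100 = 800 px.
5 columns + 4 gutters: 5c + 4·6 = 800.
5c = 800 − 24 = 776, so c = 155.2 px.

155.2 px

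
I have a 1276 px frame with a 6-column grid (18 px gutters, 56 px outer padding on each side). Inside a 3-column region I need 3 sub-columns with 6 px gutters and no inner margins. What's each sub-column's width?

Take off 112 px of margins, leaving 1164 px.
6 columns + 5 gutters: 6c + 5·18 = 1164.
6c = 1164 − 90 = 1074, so c = 179 px.
3-column span = 3·179 + 2·18 = 573 px.
3d + 2·6 = 573 → 3d = 561 → d = 187 px.

187 px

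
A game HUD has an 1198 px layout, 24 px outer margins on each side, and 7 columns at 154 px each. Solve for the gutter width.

Subtract both margins: 1198 − 2·24 = 1150 px.
Columns use 1078 px, leaving 72 px across 6 gutters = 12 px each.

12 px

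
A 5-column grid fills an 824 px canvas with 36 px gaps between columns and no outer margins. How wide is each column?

Subtracting 4 gaps of 36 leaves 680 for 5 columns, so c = 136 px.

136 px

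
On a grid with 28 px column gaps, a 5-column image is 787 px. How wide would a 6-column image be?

950 px

5 columns + 4 column gaps: 5c + 4·28 = 787.
5c = 787 − 112 = 675, so c = 135 px.
6 columns plus 5 column gaps: 810 + 140 = 950 px.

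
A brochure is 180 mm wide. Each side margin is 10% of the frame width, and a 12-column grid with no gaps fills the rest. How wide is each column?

Each margin = 10% of 180 = 18 mm; content = 180 − 2·18 = 144 mm.
144 / 12 = 12 mm per column.

12 mm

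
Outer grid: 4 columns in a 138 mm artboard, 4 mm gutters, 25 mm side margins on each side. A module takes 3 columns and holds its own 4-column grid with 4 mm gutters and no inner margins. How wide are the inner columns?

Outer content = 138 − 2·25 = 88 mm.
4 columns + 3 gutters: 4c + 3·4 = 88.
4c = 88 − 12 = 76, so c = 19 mm.
3 columns plus 2 gutters: 57 + 8 = 65 mm.
4d + 3·4 = 65 → 4d = 53 → d = 13.25 mm.

13.25 mm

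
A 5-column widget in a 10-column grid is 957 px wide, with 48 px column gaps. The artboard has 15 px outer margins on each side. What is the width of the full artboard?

1992 px

5 columns + 4 column gaps: 5c + 4·48 = 957.
5c = 957 − 192 = 765, so c = 153 px.
Total width: 2·15 + 10·153 + 9·48 = 1992 px.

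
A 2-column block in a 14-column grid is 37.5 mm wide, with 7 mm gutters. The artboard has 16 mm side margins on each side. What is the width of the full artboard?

2 columns + 1 gutter: 2c + 1·7 = 37.5.
2c = 37.5 − 7 = 30.5, so c = 15.25 mm.
Total width: 2·16 + 14·15.25 + 13·7 = 336.5 mm.

336.5 mm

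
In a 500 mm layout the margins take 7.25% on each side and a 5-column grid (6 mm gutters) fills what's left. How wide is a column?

80.7 mm

500 × (1 − 2·7.25%) = 500 × 85.5% = 427.5 mm for the columns.
Subtracting 4 gutters of 6 leaves 403.5 for 5 columns, so c = 80.7 mm.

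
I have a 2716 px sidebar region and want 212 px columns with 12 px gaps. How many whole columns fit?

Each extra column adds 212 + 12 = 224 px.
(2716 + 12) / 224 = 12.18, so 12 columns fit.

12 columns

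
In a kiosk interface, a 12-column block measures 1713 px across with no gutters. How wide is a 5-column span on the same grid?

713.75 px

With no gutters, each column is 1713/12 = 142.75 px.
5-column span = 5·142.75 = 713.75 px.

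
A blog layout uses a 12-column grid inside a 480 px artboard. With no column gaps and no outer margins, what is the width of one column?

40 px

480 / 12 = 40 px per column.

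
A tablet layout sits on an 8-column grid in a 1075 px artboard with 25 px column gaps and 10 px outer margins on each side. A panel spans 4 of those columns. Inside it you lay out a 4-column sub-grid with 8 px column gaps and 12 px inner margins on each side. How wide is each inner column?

116.75 px

Subtract both margins: 1075 − 2·10 = 1055 px.
8c + 7·25 = 1055 → 8c = 880 → c = 110 px.
Span of 4: 4·110 + 3·25 = 440 + 75 = 515 px.
Inner content = 515 − 2·12 = 491 px.
4d + 3·8 = 491 → 4d = 467 → d = 116.75 px.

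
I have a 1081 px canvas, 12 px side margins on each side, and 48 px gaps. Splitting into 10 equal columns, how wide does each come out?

62.5 px

Take off 24 px of margins, leaving 1057 px.
1057 − 9·48 = 625; ÷10 gives c = 62.5 px.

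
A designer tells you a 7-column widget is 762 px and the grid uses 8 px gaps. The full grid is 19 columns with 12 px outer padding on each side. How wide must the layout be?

7 columns + 6 gaps: 7c + 6·8 = 762.
7c = 762 − 48 = 714, so c = 102 px.
Total width: 2·12 + 19·102 + 18·8 = 2106 px.

2106 px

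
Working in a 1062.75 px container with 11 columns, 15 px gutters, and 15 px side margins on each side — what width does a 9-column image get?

842.25 px

Subtract both margins: 1062.75 − 2·15 = 1032.75 px.
1032.75 − 10·15 = 882.75; ÷11 gives c = 80.25 px.
9-column span = 9·80.25 + 8·15 = 842.25 px.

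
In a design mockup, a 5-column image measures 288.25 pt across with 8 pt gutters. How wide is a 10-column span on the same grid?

5c + 4·8 = 288.25 → 5c = 256.25 → c = 51.25 pt.
Span of 10: 10·51.25 + 9·8 = 512.5 + 72 = 584.5 pt.

584.5 pt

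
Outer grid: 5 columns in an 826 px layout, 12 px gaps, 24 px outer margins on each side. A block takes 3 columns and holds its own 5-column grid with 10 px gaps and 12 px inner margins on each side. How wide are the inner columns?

79.6 px

Subtract both margins: 826 − 2·24 = 778 px.
5c + 4·12 = 778 → 5c = 730 → c = 146 px.
Span of 3: 3·146 + 2·12 = 438 + 24 = 462 px.
Inner content = 462 − 2·12 = 438 px.
5 columns + 4 gaps: 5d + 4·10 = 438.
5d = 438 − 40 = 398, so d = 79.6 px.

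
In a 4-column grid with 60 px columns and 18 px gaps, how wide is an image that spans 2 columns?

138 px

2-column span = 2·60 + 1·18 = 138 px.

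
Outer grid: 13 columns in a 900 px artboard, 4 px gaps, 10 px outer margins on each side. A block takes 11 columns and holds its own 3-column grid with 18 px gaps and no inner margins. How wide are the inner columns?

Take off 20 px of margins, leaving 880 px.
13c + 12·4 = 880 → 13c = 832 → c = 64 px.
Span of 11: 11·64 + 10·4 = 704 + 40 = 744 px.
3 columns + 2 gaps: 3d + 2·18 = 744.
3d = 744 − 36 = 708, so d = 236 px.

236 px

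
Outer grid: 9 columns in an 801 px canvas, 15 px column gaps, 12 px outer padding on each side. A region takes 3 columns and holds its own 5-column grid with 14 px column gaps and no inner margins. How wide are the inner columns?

Take off 24 px of margins, leaving 777 px.
9 columns + 8 column gaps: 9c + 8·15 = 777.
9c = 777 − 120 = 657, so c = 73 px.
3-column span = 3·73 + 2·15 = 249 px.
Subtracting 4 column gaps of 14 leaves 193 for 5 columns, so d = 38.6 px.

38.6 px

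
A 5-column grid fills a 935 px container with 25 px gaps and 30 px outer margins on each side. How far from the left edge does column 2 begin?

210 px

Inside the margins: 935 − 60 = 875 px.
5c + 4·25 = 875 → 5c = 775 → c = 155 px.
Each column+gutter stride is 180 px; 1 of them past the 30 px margin is 30 + 180 = 210 px.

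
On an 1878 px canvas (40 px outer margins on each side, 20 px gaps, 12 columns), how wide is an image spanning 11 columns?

1646.5 px

Subtract both margins: 1878 − 2·40 = 1798 px.
Subtracting 11 gaps of 20 leaves 1578 for 12 columns, so c = 131.5 px.
Span of 11: 11·131.5 + 10·20 = 1446.5 + 200 = 1646.5 px.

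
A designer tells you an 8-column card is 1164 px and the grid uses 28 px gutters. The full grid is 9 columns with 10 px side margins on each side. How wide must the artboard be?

Subtracting 7 gutters of 28 leaves 968 for 8 columns, so c = 121 px.
Adding margins, columns and gutters: 20 + 1089 + 224 = 1333 px.

1333 px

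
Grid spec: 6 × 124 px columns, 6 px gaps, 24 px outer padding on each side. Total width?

Adding margins, columns and gutters: 48 + 744 + 30 = 822 px.

822 px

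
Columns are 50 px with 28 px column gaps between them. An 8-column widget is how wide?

596 px

8 columns plus 7 column gaps: 400 + 196 = 596 px.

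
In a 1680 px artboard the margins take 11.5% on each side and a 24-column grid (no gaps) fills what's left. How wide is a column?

53.9 px

1680 × (1 − 2·11.5%) = 1680 × 77% = 1293.6 px for the columns.
24c = 1293.6 → c = 53.9 px.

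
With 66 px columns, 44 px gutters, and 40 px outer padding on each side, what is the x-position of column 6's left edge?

590 px

Before column 6: the margin + 5 columns + 5 gutters.
Offset = 40 + 5·(66 + 44) = 40 + 550 = 590 px.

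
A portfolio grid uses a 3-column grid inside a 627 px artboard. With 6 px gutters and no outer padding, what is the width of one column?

205 px

3c + 2·6 = 627 → 3c = 615 → c = 205 px.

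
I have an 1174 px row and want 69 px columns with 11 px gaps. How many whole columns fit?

k columns need k·69 + (k−1)·11 = k·80 − 11.
k·80 − 11 ≤ 1174 → k ≤ 1185 / 80 ≈ 14.81, so k = 14.

14 columns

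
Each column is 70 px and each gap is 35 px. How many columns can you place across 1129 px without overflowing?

11 columns

Each extra column adds 70 + 35 = 105 px.
(1129 + 35) / 105 = 11.09, so 11 columns fit.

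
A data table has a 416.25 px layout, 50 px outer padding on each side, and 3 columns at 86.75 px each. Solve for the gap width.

Take off 100 px of margins, leaving 316.25 px.
3 columns take 3·86.75 = 260.25 px; remaining 56 splits into 2 gaps.
g = 56 / 2 = 28 px.

28 px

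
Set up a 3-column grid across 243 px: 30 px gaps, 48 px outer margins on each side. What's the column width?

29 px

Content width = 243 − 2·48 = 147 px.
3 columns + 2 gaps: 3c + 2·30 = 147.
3c = 147 − 60 = 87, so c = 29 px.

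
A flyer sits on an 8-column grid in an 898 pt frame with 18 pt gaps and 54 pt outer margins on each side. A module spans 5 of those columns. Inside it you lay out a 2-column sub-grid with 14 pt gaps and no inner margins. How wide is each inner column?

236.5 pt

Take off 108 pt of margins, leaving 790 pt.
8 columns + 7 gaps: 8c + 7·18 = 790.
8c = 790 − 126 = 664, so c = 83 pt.
5-column span = 5·83 + 4·18 = 487 pt.
487 − 1·14 = 473; ÷2 gives d = 236.5 pt.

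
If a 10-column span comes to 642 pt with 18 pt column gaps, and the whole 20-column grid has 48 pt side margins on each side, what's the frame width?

1398 pt

642 − 9·18 = 480; ÷10 gives c = 48 pt.
Adding margins, columns and gutters: 96 + 960 + 342 = 1398 pt.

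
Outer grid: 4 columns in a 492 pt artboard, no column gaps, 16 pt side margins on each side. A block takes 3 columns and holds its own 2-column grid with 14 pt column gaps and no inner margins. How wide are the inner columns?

Take off 32 pt of margins, leaving 460 pt.
4c = 460 → c = 115 pt.
With no column gaps, 3 columns span 3·115 = 345 pt.
2d + 1·14 = 345 → 2d = 331 → d = 165.5 pt.

165.5 pt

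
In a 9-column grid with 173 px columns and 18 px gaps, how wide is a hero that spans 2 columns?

364 px

2 columns plus 1 gap: 346 + 18 = 364 px.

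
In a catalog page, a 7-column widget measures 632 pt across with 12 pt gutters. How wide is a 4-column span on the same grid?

7c + 6·12 = 632 → 7c = 560 → c = 80 pt.
4 columns plus 3 gutters: 320 + 36 = 356 pt.

356 pt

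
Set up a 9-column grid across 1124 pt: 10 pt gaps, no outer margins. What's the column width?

Subtracting 8 gaps of 10 leaves 1044 for 9 columns, so c = 116 pt.

116 pt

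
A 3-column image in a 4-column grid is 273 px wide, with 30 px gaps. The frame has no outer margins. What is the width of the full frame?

Subtracting 2 gaps of 30 leaves 213 for 3 columns, so c = 71 px.
Frame = 4·71 + 3·30 = 284 + 90 = 374 px.

374 px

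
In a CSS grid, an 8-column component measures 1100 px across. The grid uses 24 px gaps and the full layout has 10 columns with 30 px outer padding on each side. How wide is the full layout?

Subtracting 7 gaps of 24 leaves 932 for 8 columns, so c = 116.5 px.
Adding margins, columns and gutters: 60 + 1165 + 216 = 1441 px.

1441 px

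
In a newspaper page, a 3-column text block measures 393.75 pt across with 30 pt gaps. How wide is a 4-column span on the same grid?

Subtracting 2 gaps of 30 leaves 333.75 for 3 columns, so c = 111.25 pt.
4 columns plus 3 gaps: 445 + 90 = 535 pt.

535 pt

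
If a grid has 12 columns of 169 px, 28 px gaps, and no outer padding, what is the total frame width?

2336 px

Frame = 12·169 + 11·28 = 2028 + 308 = 2336 px.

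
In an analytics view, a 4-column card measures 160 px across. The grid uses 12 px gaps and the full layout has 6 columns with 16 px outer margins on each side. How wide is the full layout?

Subtracting 3 gaps of 12 leaves 124 for 4 columns, so c = 31 px.
Total width: 2·16 + 6·31 + 5·12 = 278 px.

278 px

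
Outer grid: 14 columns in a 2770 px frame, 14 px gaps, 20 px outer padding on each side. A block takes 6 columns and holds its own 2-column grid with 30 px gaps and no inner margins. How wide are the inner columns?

Subtract both margins: 2770 − 2·20 = 2730 px.
14c + 13·14 = 2730 → 14c = 2548 → c = 182 px.
6 columns plus 5 gaps: 1092 + 70 = 1162 px.
2d + 1·30 = 1162 → 2d = 1132 → d = 566 px.

566 px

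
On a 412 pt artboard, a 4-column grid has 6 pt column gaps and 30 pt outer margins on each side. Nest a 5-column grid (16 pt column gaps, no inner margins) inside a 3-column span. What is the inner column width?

Subtract both margins: 412 − 2·30 = 352 pt.
4 columns + 3 column gaps: 4c + 3·6 = 352.
4c = 352 − 18 = 334, so c = 83.5 pt.
3 columns plus 2 column gaps: 250.5 + 12 = 262.5 pt.
262.5 − 4·16 = 198.5; ÷5 gives d = 39.7 pt.

39.7 pt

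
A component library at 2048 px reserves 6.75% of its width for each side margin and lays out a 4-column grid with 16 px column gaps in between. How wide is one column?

Margins: 6.75% × 2048 = 138.24 px each, so content = 2048 − 276.48 = 1771.52 px.
4c + 3·16 = 1771.52 → 4c = 1723.52 → c = 430.88 px.

430.88 px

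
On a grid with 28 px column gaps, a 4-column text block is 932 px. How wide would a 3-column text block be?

932 − 3·28 = 848; ÷4 gives c = 212 px.
Span of 3: 3·212 + 2·28 = 636 + 56 = 692 px.

692 px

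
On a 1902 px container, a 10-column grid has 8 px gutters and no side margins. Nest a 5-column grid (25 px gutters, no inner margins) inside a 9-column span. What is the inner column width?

1902 − 9·8 = 1830; ÷10 gives c = 183 px.
9 columns plus 8 gutters: 1647 + 64 = 1711 px.
1711 − 4·25 = 1611; ÷5 gives d = 322.2 px.

322.2 px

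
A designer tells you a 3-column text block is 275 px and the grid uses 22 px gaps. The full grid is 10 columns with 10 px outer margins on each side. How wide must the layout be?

3 columns + 2 gaps: 3c + 2·22 = 275.
3c = 275 − 44 = 231, so c = 77 px.
Adding margins, columns and gutters: 20 + 770 + 198 = 988 px.

988 px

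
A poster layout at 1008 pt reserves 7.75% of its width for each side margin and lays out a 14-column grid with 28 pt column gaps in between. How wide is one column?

Each margin = 7.75% of 1008 = 78.12 pt; content = 1008 − 2·78.12 = 851.76 pt.
14c + 13·28 = 851.76 → 14c = 487.76 → c = 34.84 pt.

34.84 pt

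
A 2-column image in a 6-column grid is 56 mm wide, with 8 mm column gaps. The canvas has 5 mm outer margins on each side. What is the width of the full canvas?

194 mm

Subtracting 1 column gap of 8 leaves 48 for 2 columns, so c = 24 mm.
Total width: 2·5 + 6·24 + 5·8 = 194 mm.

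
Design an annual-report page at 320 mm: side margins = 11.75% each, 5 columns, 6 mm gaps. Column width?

320 × (1 − 2·11.75%) = 320 × 76.5% = 244.8 mm for the columns.
5c + 4·6 = 244.8 → 5c = 220.8 → c = 44.16 mm.

44.16 mm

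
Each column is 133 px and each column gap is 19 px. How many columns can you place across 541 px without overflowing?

3 columns

3 columns: 3·133 + 2·19 = 437 px ≤ 541.
4 columns: 589 px > 541. So 3.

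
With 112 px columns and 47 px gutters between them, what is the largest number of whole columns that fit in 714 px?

4 columns: 4·112 + 3·47 = 589 px ≤ 714.
5 columns: 748 px > 714. So 4.

4 columns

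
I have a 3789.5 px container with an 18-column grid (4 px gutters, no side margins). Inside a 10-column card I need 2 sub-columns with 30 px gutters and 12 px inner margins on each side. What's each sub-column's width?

18c + 17·4 = 3789.5 → 18c = 3721.5 → c = 206.75 px.
10-column span = 10·206.75 + 9·4 = 2103.5 px.
Inner content = 2103.5 − 2·12 = 2079.5 px.
2d + 1·30 = 2079.5 → 2d = 2049.5 → d = 1024.75 px.

1024.75 px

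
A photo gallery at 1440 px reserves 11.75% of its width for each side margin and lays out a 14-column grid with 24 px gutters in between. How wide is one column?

56.4 px

Each margin = 11.75% of 1440 = 169.2 px; content = 1440 − 2·169.2 = 1101.6 px.
Subtracting 13 gutters of 24 leaves 789.6 for 14 columns, so c = 56.4 px.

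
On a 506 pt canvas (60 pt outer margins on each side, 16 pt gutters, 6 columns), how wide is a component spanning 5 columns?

319 pt

Content width = 506 − 2·60 = 386 pt.
Subtracting 5 gutters of 16 leaves 306 for 6 columns, so c = 51 pt.
5-column span = 5·51 + 4·16 = 319 pt.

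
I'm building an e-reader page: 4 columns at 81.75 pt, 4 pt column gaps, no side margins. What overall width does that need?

339 pt

Summing: 327 + 12 = 339 pt.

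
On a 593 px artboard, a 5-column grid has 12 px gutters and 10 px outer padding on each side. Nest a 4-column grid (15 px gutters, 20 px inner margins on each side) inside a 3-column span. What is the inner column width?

Inside the margins: 593 − 20 = 573 px.
573 − 4·12 = 525; ÷5 gives c = 105 px.
3 columns plus 2 gutters: 315 + 24 = 339 px.
Inner content = 339 − 2·20 = 299 px.
4 columns + 3 gutters: 4d + 3·15 = 299.
4d = 299 − 45 = 254, so d = 63.5 px.

63.5 px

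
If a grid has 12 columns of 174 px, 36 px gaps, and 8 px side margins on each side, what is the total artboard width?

Total width: 2·8 + 12·174 + 11·36 = 2500 px.

2500 px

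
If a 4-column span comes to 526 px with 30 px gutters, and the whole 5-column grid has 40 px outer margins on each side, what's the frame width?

526 − 3·30 = 436; ÷4 gives c = 109 px.
Frame = 2·40 + 5·109 + 4·30 = 80 + 545 + 120 = 745 px.

745 px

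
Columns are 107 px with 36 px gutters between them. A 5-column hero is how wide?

679 px

5-column span = 5·107 + 4·36 = 679 px.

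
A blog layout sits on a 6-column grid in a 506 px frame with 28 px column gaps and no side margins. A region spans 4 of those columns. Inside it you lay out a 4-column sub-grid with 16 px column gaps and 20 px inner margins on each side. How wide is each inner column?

506 − 5·28 = 366; ÷6 gives c = 61 px.
Span of 4: 4·61 + 3·28 = 244 + 84 = 328 px.
Inner content = 328 − 2·20 = 288 px.
4 columns + 3 column gaps: 4d + 3·16 = 288.
4d = 288 − 48 = 240, so d = 60 px.

60 px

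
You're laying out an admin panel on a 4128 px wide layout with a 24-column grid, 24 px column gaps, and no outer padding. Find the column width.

149 px

24c + 23·24 = 4128 → 24c = 3576 → c = 149 px.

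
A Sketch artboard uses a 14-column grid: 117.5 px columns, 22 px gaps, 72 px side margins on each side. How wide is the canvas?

Canvas = 2·72 + 14·117.5 + 13·22 = 144 + 1645 + 286 = 2075 px.

2075 px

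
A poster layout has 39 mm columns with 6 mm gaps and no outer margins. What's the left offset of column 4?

No margin, so column 4 starts at 3·(column + gutter) = 3·45 = 135 mm.

135 mm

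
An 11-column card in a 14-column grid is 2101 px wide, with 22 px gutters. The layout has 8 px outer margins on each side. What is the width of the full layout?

11 columns + 10 gutters: 11c + 10·22 = 2101.
11c = 2101 − 220 = 1881, so c = 171 px.
Total width: 2·8 + 14·171 + 13·22 = 2696 px.

2696 px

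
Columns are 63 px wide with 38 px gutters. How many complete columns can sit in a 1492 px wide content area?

15 columns

15 columns: 15·63 + 14·38 = 1477 px ≤ 1492.
16 columns: 1578 px > 1492. So 15.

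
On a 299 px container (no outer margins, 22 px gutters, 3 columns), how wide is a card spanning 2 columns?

192 px

Subtracting 2 gutters of 22 leaves 255 for 3 columns, so c = 85 px.
2-column span = 2·85 + 1·22 = 192 px.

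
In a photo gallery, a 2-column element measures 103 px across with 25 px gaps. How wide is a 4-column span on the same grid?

103 − 1·25 = 78; ÷2 gives c = 39 px.
4 columns plus 3 gaps: 156 + 75 = 231 px.

231 px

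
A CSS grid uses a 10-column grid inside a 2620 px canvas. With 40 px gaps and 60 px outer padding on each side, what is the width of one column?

214 px

Subtract both margins: 2620 − 2·60 = 2500 px.
2500 − 9·40 = 2140; ÷10 gives c = 214 px.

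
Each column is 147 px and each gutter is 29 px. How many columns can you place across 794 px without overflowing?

Each extra column adds 147 + 29 = 176 px.
(794 + 29) / 176 = 4.68, so 4 columns fit.

4 columns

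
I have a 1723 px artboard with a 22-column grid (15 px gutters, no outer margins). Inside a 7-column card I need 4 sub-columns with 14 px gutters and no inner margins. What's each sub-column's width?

124 px

22c + 21·15 = 1723 → 22c = 1408 → c = 64 px.
7 columns plus 6 gutters: 448 + 90 = 538 px.
4 columns + 3 gutters: 4d + 3·14 = 538.
4d = 538 − 42 = 496, so d = 124 px.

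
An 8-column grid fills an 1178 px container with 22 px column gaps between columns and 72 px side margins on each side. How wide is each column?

Subtract both margins: 1178 − 2·72 = 1034 px.
Subtracting 7 column gaps of 22 leaves 880 for 8 columns, so c = 110 px.

110 px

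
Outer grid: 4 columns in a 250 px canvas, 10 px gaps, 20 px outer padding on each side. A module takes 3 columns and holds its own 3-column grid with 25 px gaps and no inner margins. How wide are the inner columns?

35 px

Take off 40 px of margins, leaving 210 px.
4 columns + 3 gaps: 4c + 3·10 = 210.
4c = 210 − 30 = 180, so c = 45 px.
Span of 3: 3·45 + 2·10 = 135 + 20 = 155 px.
155 − 2·25 = 105; ÷3 gives d = 35 px.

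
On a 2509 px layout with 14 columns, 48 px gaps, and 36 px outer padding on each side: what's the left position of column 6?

923.5 px

Take off 72 px of margins, leaving 2437 px.
2437 − 13·48 = 1813; ÷14 gives c = 129.5 px.
Column 6 starts at margin + 5·(column + gutter) = 36 + 5·177.5 = 923.5 px.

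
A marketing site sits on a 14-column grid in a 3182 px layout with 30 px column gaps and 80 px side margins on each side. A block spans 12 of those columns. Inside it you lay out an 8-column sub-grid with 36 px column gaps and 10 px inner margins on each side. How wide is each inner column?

289.25 px

Take off 160 px of margins, leaving 3022 px.
14c + 13·30 = 3022 → 14c = 2632 → c = 188 px.
12-column span = 12·188 + 11·30 = 2586 px.
Inner content = 2586 − 2·10 = 2566 px.
8d + 7·36 = 2566 → 8d = 2314 → d = 289.25 px.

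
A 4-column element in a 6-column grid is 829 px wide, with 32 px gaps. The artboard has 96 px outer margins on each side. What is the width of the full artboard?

4c + 3·32 = 829 → 4c = 733 → c = 183.25 px.
Adding margins, columns and gutters: 192 + 1099.5 + 160 = 1451.5 px.

1451.5 px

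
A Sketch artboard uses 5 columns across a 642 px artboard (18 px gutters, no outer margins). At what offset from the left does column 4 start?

396 px

5 columns + 4 gutters: 5c + 4·18 = 642.
5c = 642 − 72 = 570, so c = 114 px.
Each column+gutter stride is 132 px; with no margin, 3 of them is 396 px.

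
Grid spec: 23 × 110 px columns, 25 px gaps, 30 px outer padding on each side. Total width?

3140 px

Total width: 2·30 + 23·110 + 22·25 = 3140 px.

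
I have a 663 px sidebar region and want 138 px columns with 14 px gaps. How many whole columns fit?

4 columns: 4·138 + 3·14 = 594 px ≤ 663.
5 columns: 746 px > 663. So 4.

4 columns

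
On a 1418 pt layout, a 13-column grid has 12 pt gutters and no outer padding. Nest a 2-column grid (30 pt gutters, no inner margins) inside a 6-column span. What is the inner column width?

309 pt

1418 − 12·12 = 1274; ÷13 gives c = 98 pt.
Span of 6: 6·98 + 5·12 = 588 + 60 = 648 pt.
648 − 1·30 = 618; ÷2 gives d = 309 pt.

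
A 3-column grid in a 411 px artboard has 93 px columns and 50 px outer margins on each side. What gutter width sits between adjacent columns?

16 px

Subtract both margins: 411 − 2·50 = 311 px.
3 columns take 3·93 = 279 px; remaining 32 splits into 2 gutters.
g = 32 / 2 = 16 px.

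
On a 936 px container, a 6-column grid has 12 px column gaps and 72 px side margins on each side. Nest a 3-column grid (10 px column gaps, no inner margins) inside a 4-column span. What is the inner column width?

168 px

Take off 144 px of margins, leaving 792 px.
792 − 5·12 = 732; ÷6 gives c = 122 px.
Span of 4: 4·122 + 3·12 = 488 + 36 = 524 px.
3d + 2·10 = 524 → 3d = 504 → d = 168 px.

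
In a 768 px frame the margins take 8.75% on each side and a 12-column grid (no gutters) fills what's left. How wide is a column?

52.8 px

768 × (1 − 2·8.75%) = 768 × 82.5% = 633.6 px for the columns.
With no gutters, each column is 633.6/12 = 52.8 px.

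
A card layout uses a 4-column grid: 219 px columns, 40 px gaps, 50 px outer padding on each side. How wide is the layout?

1096 px

Adding margins, columns and gutters: 100 + 876 + 120 = 1096 px.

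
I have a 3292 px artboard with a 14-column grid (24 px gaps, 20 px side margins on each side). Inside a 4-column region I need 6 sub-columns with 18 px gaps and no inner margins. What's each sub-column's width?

Subtract both margins: 3292 − 2·20 = 3252 px.
Subtracting 13 gaps of 24 leaves 2940 for 14 columns, so c = 210 px.
4-column span = 4·210 + 3·24 = 912 px.
Subtracting 5 gaps of 18 leaves 822 for 6 columns, so d = 137 px.

137 px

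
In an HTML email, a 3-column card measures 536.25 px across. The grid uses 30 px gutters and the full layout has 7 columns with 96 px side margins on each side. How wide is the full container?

1483.25 px

536.25 − 2·30 = 476.25; ÷3 gives c = 158.75 px.
Total width: 2·96 + 7·158.75 + 6·30 = 1483.25 px.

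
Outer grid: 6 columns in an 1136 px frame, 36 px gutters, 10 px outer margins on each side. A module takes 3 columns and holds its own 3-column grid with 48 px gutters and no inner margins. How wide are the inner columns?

Inside the margins: 1136 − 20 = 1116 px.
6c + 5·36 = 1116 → 6c = 936 → c = 156 px.
Span of 3: 3·156 + 2·36 = 468 + 72 = 540 px.
3d + 2·48 = 540 → 3d = 444 → d = 148 px.

148 px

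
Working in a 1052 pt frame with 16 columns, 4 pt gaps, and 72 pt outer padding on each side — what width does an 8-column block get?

Take off 144 pt of margins, leaving 908 pt.
16 columns + 15 gaps: 16c + 15·4 = 908.
16c = 908 − 60 = 848, so c = 53 pt.
8 columns plus 7 gaps: 424 + 28 = 452 pt.

452 pt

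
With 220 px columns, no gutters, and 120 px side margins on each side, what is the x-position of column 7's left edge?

1440 px

Column 7 starts at margin + 6·(column + gutter) = 120 + 6·220 = 1440 px.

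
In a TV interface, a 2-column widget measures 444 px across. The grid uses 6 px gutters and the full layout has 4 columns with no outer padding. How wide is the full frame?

894 px

2c + 1·6 = 444 → 2c = 438 → c = 219 px.
Summing: 876 + 18 = 894 px.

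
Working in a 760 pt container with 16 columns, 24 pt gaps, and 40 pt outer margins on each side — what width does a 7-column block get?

284 pt

Content width = 760 − 2·40 = 680 pt.
16 columns + 15 gaps: 16c + 15·24 = 680.
16c = 680 − 360 = 320, so c = 20 pt.
7 columns plus 6 gaps: 140 + 144 = 284 pt.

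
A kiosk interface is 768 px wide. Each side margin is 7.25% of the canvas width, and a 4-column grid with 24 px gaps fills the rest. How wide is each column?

Each margin = 7.25% of 768 = 55.68 px; content = 768 − 2·55.68 = 656.64 px.
656.64 − 3·24 = 584.64; ÷4 gives c = 146.16 px.

146.16 px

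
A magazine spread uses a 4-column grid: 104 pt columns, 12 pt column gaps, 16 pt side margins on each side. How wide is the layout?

Layout = 2·16 + 4·104 + 3·12 = 32 + 416 + 36 = 484 pt.

484 pt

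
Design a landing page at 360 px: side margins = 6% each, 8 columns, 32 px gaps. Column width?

Each margin = 6% of 360 = 21.6 px; content = 360 − 2·21.6 = 316.8 px.
316.8 − 7·32 = 92.8; ÷8 gives c = 11.6 px.

11.6 px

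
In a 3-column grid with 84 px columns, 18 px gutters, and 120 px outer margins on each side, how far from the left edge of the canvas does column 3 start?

324 px

Column 3 starts at margin + 2·(column + gutter) = 120 + 2·102 = 324 px.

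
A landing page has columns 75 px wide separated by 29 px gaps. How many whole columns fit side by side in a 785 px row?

Each extra column adds 75 + 29 = 104 px.
(785 + 29) / 104 = 7.83, so 7 columns fit.

7 columns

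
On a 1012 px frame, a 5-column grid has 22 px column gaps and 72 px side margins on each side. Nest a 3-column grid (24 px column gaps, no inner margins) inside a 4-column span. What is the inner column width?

Outer content = 1012 − 2·72 = 868 px.
868 − 4·22 = 780; ÷5 gives c = 156 px.
4-column span = 4·156 + 3·22 = 690 px.
3d + 2·24 = 690 → 3d = 642 → d = 214 px.

214 px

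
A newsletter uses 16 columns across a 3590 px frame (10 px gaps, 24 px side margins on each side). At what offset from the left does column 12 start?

2466 px

Subtract both margins: 3590 − 2·24 = 3542 px.
Subtracting 15 gaps of 10 leaves 3392 for 16 columns, so c = 212 px.
Before column 12: the margin + 11 columns + 11 gaps.
Offset = 24 + 11·(212 + 10) = 24 + 2442 = 2466 px.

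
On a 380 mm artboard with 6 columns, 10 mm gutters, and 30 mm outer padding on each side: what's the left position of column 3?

Subtract both margins: 380 − 2·30 = 320 mm.
Subtracting 5 gutters of 10 leaves 270 for 6 columns, so c = 45 mm.
Each column+gutter stride is 55 mm; 2 of them past the 30 mm margin is 30 + 110 = 140 mm.

140 mm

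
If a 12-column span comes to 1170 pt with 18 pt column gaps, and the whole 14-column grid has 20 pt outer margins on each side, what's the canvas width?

Subtracting 11 column gaps of 18 leaves 972 for 12 columns, so c = 81 pt.
Total width: 2·20 + 14·81 + 13·18 = 1408 pt.

1408 pt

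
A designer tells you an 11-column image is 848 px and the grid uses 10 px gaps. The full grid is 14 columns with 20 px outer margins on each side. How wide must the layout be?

11 columns + 10 gaps: 11c + 10·10 = 848.
11c = 848 − 100 = 748, so c = 68 px.
Total width: 2·20 + 14·68 + 13·10 = 1122 px.

1122 px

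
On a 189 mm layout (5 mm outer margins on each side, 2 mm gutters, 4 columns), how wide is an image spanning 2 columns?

Inside the margins: 189 − 10 = 179 mm.
4 columns + 3 gutters: 4c + 3·2 = 179.
4c = 179 − 6 = 173, so c = 43.25 mm.
2 columns plus 1 gutter: 86.5 + 2 = 88.5 mm.

88.5 mm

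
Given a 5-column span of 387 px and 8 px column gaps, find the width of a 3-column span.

5c + 4·8 = 387 → 5c = 355 → c = 71 px.
3-column span = 3·71 + 2·8 = 229 px.

229 px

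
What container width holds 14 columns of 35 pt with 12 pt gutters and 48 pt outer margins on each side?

Total width: 2·48 + 14·35 + 13·12 = 742 pt.

742 pt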